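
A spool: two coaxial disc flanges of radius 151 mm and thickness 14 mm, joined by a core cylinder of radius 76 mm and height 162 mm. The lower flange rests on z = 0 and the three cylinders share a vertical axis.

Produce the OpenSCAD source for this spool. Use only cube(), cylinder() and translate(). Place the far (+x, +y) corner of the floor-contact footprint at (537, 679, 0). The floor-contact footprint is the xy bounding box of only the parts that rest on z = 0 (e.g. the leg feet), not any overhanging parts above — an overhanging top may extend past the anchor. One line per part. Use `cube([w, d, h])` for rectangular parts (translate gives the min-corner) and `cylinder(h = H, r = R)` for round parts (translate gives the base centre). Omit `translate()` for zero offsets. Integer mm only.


translate([386, 528, 0]) cylinder(h = 14, r = 151);
translate([386, 528, 14]) cylinder(h = 162, r = 76);
translate([386, 528, 176]) cylinder(h = 14, r = 151);


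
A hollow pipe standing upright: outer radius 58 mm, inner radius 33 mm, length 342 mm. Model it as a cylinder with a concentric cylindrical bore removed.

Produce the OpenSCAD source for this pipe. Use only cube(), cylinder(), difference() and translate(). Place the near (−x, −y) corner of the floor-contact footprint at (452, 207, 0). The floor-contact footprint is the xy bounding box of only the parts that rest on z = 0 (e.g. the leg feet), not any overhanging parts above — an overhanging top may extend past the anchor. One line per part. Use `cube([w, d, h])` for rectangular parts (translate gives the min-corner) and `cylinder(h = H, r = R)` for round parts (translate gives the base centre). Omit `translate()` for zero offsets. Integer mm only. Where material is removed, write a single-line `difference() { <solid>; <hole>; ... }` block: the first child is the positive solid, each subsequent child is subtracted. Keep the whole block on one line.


difference() { translate([510, 265, 0]) cylinder(h = 342, r = 58); translate([510, 265, 0]) cylinder(h = 342, r = 33); }


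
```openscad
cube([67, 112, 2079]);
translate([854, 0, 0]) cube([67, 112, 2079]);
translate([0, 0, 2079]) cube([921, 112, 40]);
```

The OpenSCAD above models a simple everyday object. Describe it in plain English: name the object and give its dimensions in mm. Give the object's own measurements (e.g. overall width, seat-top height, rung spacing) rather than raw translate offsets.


A door frame. The clear opening is 787 mm wide and 2079 mm high. Two 67 mm wide jambs, 112 mm deep, stand either side of the opening from the floor to the top of the opening. A 40 mm thick head sits across the top of both jambs, spanning the full outside width of the frame.


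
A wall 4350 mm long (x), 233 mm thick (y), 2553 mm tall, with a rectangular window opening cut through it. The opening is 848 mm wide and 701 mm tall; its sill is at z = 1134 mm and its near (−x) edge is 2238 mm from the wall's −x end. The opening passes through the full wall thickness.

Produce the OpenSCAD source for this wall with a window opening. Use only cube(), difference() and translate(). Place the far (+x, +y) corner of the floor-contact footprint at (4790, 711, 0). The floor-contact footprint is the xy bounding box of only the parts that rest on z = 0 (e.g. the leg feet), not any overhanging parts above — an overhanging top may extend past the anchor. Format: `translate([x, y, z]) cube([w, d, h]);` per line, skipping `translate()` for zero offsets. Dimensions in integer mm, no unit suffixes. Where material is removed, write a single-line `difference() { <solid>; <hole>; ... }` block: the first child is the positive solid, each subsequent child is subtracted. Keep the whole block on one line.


difference() { translate([440, 478, 0]) cube([4350, 233, 2553]); translate([2678, 478, 1134]) cube([848, 233, 701]); }


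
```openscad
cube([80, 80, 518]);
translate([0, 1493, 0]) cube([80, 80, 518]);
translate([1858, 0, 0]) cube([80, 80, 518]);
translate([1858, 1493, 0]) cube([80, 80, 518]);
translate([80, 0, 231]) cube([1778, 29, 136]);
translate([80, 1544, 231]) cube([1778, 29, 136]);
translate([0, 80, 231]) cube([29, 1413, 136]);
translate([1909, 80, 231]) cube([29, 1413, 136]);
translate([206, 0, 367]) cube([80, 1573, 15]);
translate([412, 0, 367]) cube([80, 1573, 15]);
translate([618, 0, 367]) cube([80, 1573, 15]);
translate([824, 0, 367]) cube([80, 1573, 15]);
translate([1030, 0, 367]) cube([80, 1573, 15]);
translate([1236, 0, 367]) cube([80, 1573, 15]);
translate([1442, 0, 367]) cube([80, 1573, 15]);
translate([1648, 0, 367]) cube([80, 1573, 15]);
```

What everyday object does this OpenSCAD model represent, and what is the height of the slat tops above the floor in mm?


A bed frame. The slat-top height is 382 mm.

Four posts, four rails, and a row of slats — a bed frame. Slats sit on the rails at z = 231 + 136 = 367; with slat thickness 15, the top is 382 mm.


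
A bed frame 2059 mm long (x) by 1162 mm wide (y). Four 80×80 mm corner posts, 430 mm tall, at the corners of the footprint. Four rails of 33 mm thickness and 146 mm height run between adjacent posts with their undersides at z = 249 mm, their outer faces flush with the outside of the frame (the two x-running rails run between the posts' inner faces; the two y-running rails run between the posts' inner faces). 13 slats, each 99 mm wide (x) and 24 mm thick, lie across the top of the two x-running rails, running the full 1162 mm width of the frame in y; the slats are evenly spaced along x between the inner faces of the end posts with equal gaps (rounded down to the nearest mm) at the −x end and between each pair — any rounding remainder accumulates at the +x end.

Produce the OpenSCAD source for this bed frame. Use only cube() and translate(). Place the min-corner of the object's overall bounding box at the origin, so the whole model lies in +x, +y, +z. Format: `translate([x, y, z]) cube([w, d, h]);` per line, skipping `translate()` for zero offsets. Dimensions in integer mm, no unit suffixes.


// slat z = rail_z + rail_h = 249 + 146 = 395
// slat gap = ⌊(1899 − 13·99) / 14⌋ = 43
cube([80, 80, 430]);
translate([0, 1082, 0]) cube([80, 80, 430]);
translate([1979, 0, 0]) cube([80, 80, 430]);
translate([1979, 1082, 0]) cube([80, 80, 430]);
translate([80, 0, 249]) cube([1899, 33, 146]);
translate([80, 1129, 249]) cube([1899, 33, 146]);
translate([0, 80, 249]) cube([33, 1002, 146]);
translate([2026, 80, 249]) cube([33, 1002, 146]);
translate([123, 0, 395]) cube([99, 1162, 24]);
translate([265, 0, 395]) cube([99, 1162, 24]);
translate([407, 0, 395]) cube([99, 1162, 24]);
translate([549, 0, 395]) cube([99, 1162, 24]);
translate([691, 0, 395]) cube([99, 1162, 24]);
translate([833, 0, 395]) cube([99, 1162, 24]);
translate([975, 0, 395]) cube([99, 1162, 24]);
translate([1117, 0, 395]) cube([99, 1162, 24]);
translate([1259, 0, 395]) cube([99, 1162, 24]);
translate([1401, 0, 395]) cube([99, 1162, 24]);
translate([1543, 0, 395]) cube([99, 1162, 24]);
translate([1685, 0, 395]) cube([99, 1162, 24]);
translate([1827, 0, 395]) cube([99, 1162, 24]);


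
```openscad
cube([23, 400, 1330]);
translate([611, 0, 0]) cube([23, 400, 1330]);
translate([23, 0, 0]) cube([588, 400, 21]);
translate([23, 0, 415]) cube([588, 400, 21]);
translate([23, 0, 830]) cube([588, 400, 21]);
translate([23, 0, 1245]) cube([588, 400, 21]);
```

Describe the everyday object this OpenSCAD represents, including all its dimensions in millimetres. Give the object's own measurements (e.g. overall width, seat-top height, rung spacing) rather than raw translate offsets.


An open bookshelf. Two side panels, each 23 mm thick, 400 mm deep and 1330 mm tall, stand 634 mm apart (outside-to-outside). Between them sit 4 shelves, each 21 mm thick and 400 mm deep, spanning the full gap between the sides. The bottom shelf rests on the floor (its underside at z = 0) and the clear gap between one shelf's top and the next shelf's underside is 394 mm.


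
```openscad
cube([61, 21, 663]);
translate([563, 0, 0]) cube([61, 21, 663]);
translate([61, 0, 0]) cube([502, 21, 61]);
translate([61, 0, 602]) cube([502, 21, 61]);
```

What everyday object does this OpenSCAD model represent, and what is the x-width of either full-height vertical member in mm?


A picture frame. The border width is 61 mm.

Four thin pieces enclosing a rectangular opening — a picture frame. The two full-height stiles are 663 mm tall; the top rail sits at z = 602 and is 61 mm tall, so the border above the opening is 663 − 602 = 61 mm, matching the stile x-width.


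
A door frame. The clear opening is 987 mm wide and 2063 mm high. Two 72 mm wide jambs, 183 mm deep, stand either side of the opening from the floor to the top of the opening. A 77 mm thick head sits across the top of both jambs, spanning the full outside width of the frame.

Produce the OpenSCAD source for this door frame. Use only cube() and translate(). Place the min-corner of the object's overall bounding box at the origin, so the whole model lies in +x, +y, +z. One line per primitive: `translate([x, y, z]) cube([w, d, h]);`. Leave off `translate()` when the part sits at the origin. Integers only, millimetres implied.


cube([72, 183, 2063]);
translate([1059, 0, 0]) cube([72, 183, 2063]);
translate([0, 0, 2063]) cube([1131, 183, 77]);


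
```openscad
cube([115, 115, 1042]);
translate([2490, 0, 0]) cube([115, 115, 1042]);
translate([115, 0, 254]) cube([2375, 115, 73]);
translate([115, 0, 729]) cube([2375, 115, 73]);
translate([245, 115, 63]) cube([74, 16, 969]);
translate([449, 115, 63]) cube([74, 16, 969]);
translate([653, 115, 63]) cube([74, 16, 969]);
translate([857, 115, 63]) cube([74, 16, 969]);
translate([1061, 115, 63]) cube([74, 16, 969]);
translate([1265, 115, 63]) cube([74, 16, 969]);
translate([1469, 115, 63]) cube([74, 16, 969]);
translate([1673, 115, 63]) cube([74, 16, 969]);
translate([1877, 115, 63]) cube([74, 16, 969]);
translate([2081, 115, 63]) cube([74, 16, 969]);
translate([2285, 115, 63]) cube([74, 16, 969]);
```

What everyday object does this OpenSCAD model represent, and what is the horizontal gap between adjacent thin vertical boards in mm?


A fence section. The picket gap is 130 mm.

Two posts, two rails, 11 pickets — a fence section. Span 2375 mm holds 11 pickets of 74 mm with 12 equal gaps: ⌊(2375 − 11·74) / 12⌋ = 130 mm.


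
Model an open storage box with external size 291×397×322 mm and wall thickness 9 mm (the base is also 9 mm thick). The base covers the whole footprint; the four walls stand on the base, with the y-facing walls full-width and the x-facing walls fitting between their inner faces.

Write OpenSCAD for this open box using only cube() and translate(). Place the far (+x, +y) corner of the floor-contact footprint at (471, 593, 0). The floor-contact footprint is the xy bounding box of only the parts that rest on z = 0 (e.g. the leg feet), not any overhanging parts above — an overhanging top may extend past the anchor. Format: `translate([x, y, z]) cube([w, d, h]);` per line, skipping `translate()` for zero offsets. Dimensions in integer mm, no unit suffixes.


translate([180, 196, 0]) cube([291, 397, 9]);
translate([180, 196, 9]) cube([291, 9, 313]);
translate([180, 584, 9]) cube([291, 9, 313]);
translate([180, 205, 9]) cube([9, 379, 313]);
translate([462, 205, 9]) cube([9, 379, 313]);


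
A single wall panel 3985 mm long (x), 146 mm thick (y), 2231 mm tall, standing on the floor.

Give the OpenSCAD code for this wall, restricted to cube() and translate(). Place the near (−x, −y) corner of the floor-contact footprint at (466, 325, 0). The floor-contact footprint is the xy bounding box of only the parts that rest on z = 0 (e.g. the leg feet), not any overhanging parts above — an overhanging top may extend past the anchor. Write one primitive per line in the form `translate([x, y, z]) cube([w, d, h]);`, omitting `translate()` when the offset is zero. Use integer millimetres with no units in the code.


translate([466, 325, 0]) cube([3985, 146, 2231]);


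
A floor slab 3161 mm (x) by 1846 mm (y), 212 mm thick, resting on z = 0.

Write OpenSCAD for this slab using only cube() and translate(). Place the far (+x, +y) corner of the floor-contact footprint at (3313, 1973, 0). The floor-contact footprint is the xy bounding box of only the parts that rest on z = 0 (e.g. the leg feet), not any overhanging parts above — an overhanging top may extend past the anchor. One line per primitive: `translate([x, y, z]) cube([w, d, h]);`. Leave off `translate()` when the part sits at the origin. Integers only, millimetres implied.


translate([152, 127, 0]) cube([3161, 1846, 212]);


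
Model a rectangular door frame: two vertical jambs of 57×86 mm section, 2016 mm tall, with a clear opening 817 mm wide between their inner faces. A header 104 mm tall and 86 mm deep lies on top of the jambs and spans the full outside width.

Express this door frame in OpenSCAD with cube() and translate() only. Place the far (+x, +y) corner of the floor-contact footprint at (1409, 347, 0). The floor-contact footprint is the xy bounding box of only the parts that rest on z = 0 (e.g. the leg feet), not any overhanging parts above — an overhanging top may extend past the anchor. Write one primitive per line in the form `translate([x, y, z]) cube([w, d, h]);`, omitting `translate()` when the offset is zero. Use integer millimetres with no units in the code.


translate([478, 261, 0]) cube([57, 86, 2016]);
translate([1352, 261, 0]) cube([57, 86, 2016]);
translate([478, 261, 2016]) cube([931, 86, 104]);


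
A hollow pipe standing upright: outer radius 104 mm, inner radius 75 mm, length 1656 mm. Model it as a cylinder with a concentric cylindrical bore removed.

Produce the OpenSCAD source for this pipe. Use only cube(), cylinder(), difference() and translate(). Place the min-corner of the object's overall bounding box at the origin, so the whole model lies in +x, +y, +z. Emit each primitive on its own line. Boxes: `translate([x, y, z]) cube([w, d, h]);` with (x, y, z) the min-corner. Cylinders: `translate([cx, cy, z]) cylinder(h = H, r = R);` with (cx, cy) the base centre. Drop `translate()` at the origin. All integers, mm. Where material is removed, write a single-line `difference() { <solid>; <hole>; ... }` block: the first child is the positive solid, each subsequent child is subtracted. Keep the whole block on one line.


difference() { translate([104, 104, 0]) cylinder(h = 1656, r = 104); translate([104, 104, 0]) cylinder(h = 1656, r = 75); }


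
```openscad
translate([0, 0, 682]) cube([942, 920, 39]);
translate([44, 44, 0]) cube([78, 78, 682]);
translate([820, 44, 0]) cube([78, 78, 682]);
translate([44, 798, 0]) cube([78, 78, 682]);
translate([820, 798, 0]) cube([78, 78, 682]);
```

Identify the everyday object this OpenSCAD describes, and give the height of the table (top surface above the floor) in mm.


A table. The table height is 721 mm.

A 942×920×39 slab sits at z = 682 on four 78 mm square posts — a table. The top surface is at 682 + 39 = 721 mm.


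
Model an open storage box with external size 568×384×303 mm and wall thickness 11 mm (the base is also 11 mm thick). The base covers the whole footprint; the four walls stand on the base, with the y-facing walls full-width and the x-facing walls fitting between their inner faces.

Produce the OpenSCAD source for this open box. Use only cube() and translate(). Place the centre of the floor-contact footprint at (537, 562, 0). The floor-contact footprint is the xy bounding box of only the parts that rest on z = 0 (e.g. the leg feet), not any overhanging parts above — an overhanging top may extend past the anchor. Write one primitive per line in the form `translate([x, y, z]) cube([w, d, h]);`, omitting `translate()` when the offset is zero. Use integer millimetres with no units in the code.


translate([253, 370, 0]) cube([568, 384, 11]);
translate([253, 370, 11]) cube([568, 11, 292]);
translate([253, 743, 11]) cube([568, 11, 292]);
translate([253, 381, 11]) cube([11, 362, 292]);
translate([810, 381, 11]) cube([11, 362, 292]);


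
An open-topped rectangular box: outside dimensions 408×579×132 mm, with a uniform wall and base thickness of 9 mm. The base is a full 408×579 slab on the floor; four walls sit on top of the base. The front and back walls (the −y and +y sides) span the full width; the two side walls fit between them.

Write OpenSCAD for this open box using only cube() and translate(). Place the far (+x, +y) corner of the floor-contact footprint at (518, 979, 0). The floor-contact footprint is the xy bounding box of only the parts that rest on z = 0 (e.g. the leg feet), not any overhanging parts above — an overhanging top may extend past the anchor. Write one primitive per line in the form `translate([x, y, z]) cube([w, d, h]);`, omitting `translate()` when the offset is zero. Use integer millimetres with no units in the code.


translate([110, 400, 0]) cube([408, 579, 9]);
translate([110, 400, 9]) cube([408, 9, 123]);
translate([110, 970, 9]) cube([408, 9, 123]);
translate([110, 409, 9]) cube([9, 561, 123]);
translate([509, 409, 9]) cube([9, 561, 123]);


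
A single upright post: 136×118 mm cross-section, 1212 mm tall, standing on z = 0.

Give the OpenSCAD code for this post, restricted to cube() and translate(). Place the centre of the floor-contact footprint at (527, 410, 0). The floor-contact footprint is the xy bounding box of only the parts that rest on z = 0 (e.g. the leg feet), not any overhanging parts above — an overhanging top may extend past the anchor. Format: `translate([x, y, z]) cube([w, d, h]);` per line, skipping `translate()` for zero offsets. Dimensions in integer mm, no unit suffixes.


translate([459, 351, 0]) cube([136, 118, 1212]);


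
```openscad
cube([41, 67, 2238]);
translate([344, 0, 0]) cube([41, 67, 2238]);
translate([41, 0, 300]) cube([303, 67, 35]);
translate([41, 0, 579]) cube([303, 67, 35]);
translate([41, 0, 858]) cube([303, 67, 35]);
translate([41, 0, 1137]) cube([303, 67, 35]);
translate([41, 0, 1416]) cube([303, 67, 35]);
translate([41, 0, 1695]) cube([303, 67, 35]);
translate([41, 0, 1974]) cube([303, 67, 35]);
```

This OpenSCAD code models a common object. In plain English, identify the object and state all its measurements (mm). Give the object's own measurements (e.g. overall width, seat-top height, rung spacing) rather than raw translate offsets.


A straight ladder. Two 41×67 mm vertical rails, 2238 mm tall, stand 385 mm apart (outside-to-outside) with their front faces coplanar on the −y side. 7 rungs, each 67 mm deep and 35 mm tall, span between the inner faces of the rails, front faces flush with the rails. The lowest rung's underside is at z = 300 mm and rungs are spaced 279 mm apart (underside to underside).


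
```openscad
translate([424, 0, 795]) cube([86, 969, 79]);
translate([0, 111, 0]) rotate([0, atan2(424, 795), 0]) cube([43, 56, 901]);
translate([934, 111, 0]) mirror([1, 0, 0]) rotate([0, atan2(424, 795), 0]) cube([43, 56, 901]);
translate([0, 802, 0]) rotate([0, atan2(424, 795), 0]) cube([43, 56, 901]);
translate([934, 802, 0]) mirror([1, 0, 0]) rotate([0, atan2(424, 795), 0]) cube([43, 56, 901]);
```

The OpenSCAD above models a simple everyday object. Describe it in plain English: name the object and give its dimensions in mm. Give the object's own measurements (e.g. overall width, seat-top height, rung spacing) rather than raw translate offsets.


A sawhorse. A 86×969×79 mm beam (x, y, z) sits on two A-frame leg pairs. Each pair is two raked legs of 43×56 mm section (56 mm along y) splaying symmetrically in x. Each leg rises 795 mm vertically over 424 mm of horizontal reach and is 901 mm long along its own axis. Every leg's outer bottom edge rests on the floor and its outer top edge meets a bottom edge of the beam — the left legs (tilting toward +x) meet the beam's −x bottom edge, the right legs (their mirror images, tilting toward −x) meet its +x bottom edge — so the leg tops tuck under the beam, the beam's underside is 795 mm above the floor, and the feet are 934 mm apart outside-to-outside with the beam centred between them. The two leg pairs are set in 111 mm from either end of the beam.


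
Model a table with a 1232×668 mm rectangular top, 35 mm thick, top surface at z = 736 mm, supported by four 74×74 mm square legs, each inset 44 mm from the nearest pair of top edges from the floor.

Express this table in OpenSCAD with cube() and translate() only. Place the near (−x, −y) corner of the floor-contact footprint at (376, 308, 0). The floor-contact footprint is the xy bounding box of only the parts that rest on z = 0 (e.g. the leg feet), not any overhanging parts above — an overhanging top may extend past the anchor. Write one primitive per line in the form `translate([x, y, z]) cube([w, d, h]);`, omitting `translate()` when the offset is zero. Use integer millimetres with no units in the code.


translate([332, 264, 701]) cube([1232, 668, 35]);
translate([376, 308, 0]) cube([74, 74, 701]);
translate([1446, 308, 0]) cube([74, 74, 701]);
translate([376, 814, 0]) cube([74, 74, 701]);
translate([1446, 814, 0]) cube([74, 74, 701]);


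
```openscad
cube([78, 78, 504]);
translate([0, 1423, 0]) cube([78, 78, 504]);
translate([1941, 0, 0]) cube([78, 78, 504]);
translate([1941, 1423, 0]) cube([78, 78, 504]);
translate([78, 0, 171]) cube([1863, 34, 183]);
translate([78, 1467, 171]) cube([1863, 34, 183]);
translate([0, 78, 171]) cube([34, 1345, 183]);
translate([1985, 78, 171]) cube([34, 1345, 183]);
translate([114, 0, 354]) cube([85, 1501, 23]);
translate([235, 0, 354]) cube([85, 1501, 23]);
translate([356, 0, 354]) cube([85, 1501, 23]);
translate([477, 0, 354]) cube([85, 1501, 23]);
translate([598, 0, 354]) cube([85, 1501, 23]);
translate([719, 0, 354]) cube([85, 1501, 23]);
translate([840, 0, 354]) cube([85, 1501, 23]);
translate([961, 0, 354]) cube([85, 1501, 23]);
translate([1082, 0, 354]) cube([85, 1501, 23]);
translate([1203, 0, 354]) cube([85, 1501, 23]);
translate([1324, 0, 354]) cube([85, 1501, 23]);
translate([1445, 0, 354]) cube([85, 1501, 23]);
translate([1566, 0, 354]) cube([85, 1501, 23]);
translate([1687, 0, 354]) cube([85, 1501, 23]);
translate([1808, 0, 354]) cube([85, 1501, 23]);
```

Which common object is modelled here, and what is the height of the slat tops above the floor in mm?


A bed frame. The slat-top height is 377 mm.

Four posts, four rails, and a row of slats — a bed frame. Slats sit on the rails at z = 171 + 183 = 354; with slat thickness 23, the top is 377 mm.


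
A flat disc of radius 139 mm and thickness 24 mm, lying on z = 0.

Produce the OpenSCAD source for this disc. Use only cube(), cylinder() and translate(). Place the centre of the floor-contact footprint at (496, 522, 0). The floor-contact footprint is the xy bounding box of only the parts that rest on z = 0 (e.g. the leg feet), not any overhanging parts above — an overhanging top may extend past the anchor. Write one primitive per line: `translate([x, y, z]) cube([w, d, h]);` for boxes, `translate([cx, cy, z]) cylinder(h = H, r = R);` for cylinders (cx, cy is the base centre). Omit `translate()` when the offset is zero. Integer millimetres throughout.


translate([496, 522, 0]) cylinder(h = 24, r = 139);


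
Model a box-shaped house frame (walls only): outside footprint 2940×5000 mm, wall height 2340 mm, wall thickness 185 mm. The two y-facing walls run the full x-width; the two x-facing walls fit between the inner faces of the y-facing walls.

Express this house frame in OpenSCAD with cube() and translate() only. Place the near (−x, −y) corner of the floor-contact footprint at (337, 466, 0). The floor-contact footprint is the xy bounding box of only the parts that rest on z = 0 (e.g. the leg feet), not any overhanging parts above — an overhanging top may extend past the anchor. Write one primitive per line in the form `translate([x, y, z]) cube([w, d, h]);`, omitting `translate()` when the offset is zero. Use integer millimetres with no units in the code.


translate([337, 466, 0]) cube([2940, 185, 2340]);
translate([337, 5281, 0]) cube([2940, 185, 2340]);
translate([337, 651, 0]) cube([185, 4630, 2340]);
translate([3092, 651, 0]) cube([185, 4630, 2340]);


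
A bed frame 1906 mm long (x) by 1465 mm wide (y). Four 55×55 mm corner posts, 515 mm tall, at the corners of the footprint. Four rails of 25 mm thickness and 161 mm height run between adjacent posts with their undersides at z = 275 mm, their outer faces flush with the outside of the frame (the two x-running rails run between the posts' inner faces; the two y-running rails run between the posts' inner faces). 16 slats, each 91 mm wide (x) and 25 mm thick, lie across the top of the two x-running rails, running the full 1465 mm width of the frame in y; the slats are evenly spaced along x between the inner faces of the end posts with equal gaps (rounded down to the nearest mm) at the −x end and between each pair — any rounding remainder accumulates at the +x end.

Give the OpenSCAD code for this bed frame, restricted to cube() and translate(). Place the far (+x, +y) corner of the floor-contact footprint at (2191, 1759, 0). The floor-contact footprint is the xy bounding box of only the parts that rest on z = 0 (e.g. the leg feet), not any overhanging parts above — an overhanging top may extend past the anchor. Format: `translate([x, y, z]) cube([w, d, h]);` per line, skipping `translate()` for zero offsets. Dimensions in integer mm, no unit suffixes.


translate([285, 294, 0]) cube([55, 55, 515]);
translate([285, 1704, 0]) cube([55, 55, 515]);
translate([2136, 294, 0]) cube([55, 55, 515]);
translate([2136, 1704, 0]) cube([55, 55, 515]);
translate([340, 294, 275]) cube([1796, 25, 161]);
translate([340, 1734, 275]) cube([1796, 25, 161]);
translate([285, 349, 275]) cube([25, 1355, 161]);
translate([2166, 349, 275]) cube([25, 1355, 161]);
translate([360, 294, 436]) cube([91, 1465, 25]);
translate([471, 294, 436]) cube([91, 1465, 25]);
translate([582, 294, 436]) cube([91, 1465, 25]);
translate([693, 294, 436]) cube([91, 1465, 25]);
translate([804, 294, 436]) cube([91, 1465, 25]);
translate([915, 294, 436]) cube([91, 1465, 25]);
translate([1026, 294, 436]) cube([91, 1465, 25]);
translate([1137, 294, 436]) cube([91, 1465, 25]);
translate([1248, 294, 436]) cube([91, 1465, 25]);
translate([1359, 294, 436]) cube([91, 1465, 25]);
translate([1470, 294, 436]) cube([91, 1465, 25]);
translate([1581, 294, 436]) cube([91, 1465, 25]);
translate([1692, 294, 436]) cube([91, 1465, 25]);
translate([1803, 294, 436]) cube([91, 1465, 25]);
translate([1914, 294, 436]) cube([91, 1465, 25]);
translate([2025, 294, 436]) cube([91, 1465, 25]);


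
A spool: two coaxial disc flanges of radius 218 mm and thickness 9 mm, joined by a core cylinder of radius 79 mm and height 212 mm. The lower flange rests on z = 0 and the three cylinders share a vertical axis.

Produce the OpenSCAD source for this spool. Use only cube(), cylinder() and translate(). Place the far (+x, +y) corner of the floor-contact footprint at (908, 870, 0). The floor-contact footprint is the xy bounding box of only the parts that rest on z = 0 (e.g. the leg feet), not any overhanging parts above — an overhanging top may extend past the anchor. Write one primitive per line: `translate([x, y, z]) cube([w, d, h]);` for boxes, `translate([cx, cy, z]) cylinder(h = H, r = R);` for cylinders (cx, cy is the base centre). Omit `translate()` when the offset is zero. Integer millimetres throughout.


translate([690, 652, 0]) cylinder(h = 9, r = 218);
translate([690, 652, 9]) cylinder(h = 212, r = 79);
translate([690, 652, 221]) cylinder(h = 9, r = 218);


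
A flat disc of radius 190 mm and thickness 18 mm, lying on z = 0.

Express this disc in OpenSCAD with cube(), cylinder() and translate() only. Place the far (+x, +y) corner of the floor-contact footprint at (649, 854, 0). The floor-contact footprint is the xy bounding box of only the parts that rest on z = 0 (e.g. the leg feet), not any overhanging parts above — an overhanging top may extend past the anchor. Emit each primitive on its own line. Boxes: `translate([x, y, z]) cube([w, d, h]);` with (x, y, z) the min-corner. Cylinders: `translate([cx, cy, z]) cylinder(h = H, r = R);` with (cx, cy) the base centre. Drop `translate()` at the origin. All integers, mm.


translate([459, 664, 0]) cylinder(h = 18, r = 190);


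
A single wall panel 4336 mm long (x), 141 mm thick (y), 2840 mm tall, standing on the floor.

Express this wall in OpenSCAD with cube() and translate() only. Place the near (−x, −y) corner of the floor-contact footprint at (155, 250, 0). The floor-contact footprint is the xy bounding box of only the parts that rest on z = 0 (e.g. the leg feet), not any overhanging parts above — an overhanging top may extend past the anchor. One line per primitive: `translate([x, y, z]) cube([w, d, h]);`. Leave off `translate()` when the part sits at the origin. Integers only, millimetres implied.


translate([155, 250, 0]) cube([4336, 141, 2840]);


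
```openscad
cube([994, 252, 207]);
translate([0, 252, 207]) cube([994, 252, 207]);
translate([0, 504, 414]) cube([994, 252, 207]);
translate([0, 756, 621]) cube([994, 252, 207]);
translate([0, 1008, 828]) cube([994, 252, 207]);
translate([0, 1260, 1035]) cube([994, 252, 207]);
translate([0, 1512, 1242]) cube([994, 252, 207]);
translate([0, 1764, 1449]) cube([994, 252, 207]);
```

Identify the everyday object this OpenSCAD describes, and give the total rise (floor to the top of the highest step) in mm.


A staircase. The total rise is 1656 mm.

8 identical blocks, each offset up and back from the previous — a staircase. Each step is 207 mm tall and there are 8 of them, so the total rise is 8 × 207 = 1656 mm.


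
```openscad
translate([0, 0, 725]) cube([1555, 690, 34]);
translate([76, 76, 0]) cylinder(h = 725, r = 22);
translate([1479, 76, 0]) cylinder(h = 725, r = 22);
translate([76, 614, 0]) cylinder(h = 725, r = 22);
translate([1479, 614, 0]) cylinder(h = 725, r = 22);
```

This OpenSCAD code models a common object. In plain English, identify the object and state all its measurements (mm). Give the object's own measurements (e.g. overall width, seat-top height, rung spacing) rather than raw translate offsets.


A rectangular dining table. The top is 1555×690×34 mm with its upper surface at z = 759 mm. It stands on four round legs of 44 mm diameter, each leg's bounding box inset 54 mm from the nearest pair of top edges, running from the floor to the underside of the top.


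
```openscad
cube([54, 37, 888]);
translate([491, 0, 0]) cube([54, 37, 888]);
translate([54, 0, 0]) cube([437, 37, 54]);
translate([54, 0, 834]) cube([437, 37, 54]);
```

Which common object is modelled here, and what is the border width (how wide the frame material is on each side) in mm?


A picture frame. The border width is 54 mm.

Four thin pieces enclosing a rectangular opening — a picture frame. The two full-height stiles are 888 mm tall; the top rail sits at z = 834 and is 54 mm tall, so the border above the opening is 888 − 834 = 54 mm, matching the stile x-width.


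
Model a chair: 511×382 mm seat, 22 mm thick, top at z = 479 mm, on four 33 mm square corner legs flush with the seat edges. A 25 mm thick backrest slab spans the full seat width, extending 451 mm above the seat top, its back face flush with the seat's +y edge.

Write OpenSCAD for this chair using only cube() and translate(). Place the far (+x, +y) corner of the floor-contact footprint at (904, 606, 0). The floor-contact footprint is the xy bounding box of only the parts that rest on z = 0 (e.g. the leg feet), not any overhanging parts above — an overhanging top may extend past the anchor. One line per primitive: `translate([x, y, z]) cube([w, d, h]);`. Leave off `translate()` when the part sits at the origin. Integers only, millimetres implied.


// leg_h = 479 - 22 = 457
translate([393, 224, 457]) cube([511, 382, 22]);
translate([393, 224, 0]) cube([33, 33, 457]);
translate([871, 224, 0]) cube([33, 33, 457]);
translate([393, 573, 0]) cube([33, 33, 457]);
translate([871, 573, 0]) cube([33, 33, 457]);
translate([393, 581, 479]) cube([511, 25, 451]);


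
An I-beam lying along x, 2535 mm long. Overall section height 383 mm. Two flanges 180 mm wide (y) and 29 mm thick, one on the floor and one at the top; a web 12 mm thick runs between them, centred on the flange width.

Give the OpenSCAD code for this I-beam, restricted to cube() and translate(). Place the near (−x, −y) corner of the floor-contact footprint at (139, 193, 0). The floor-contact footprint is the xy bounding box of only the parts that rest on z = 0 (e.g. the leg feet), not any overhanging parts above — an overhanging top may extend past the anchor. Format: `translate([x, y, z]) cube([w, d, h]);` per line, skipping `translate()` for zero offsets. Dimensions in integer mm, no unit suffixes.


translate([139, 193, 0]) cube([2535, 180, 29]);
translate([139, 277, 29]) cube([2535, 12, 325]);
translate([139, 193, 354]) cube([2535, 180, 29]);


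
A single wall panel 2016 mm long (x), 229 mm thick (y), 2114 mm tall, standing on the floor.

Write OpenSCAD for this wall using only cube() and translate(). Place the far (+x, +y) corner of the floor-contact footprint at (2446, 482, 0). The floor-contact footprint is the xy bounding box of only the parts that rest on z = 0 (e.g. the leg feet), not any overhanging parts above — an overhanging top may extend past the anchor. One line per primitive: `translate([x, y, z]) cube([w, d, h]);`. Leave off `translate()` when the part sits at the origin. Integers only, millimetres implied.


translate([430, 253, 0]) cube([2016, 229, 2114]);


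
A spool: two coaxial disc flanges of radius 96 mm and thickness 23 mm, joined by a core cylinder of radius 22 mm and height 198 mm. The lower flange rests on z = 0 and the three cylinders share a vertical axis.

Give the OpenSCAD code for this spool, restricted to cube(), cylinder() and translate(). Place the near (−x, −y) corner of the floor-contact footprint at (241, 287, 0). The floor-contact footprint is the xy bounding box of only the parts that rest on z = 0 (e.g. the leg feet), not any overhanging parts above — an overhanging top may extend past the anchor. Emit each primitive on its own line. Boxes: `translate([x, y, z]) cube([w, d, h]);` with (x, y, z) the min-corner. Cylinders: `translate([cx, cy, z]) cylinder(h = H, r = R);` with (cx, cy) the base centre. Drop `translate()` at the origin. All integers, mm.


translate([337, 383, 0]) cylinder(h = 23, r = 96);
translate([337, 383, 23]) cylinder(h = 198, r = 22);
translate([337, 383, 221]) cylinder(h = 23, r = 96);


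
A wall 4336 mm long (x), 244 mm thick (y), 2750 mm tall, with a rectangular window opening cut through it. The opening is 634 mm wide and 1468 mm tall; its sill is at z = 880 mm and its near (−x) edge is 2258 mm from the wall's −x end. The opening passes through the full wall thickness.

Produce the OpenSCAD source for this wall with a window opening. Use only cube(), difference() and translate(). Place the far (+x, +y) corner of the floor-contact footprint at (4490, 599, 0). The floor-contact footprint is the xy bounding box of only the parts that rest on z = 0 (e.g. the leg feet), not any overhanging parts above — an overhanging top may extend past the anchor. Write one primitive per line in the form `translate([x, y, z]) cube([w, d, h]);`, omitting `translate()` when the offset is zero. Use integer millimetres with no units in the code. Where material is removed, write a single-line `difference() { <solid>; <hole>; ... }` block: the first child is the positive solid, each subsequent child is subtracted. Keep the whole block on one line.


difference() { translate([154, 355, 0]) cube([4336, 244, 2750]); translate([2412, 355, 880]) cube([634, 244, 1468]); }


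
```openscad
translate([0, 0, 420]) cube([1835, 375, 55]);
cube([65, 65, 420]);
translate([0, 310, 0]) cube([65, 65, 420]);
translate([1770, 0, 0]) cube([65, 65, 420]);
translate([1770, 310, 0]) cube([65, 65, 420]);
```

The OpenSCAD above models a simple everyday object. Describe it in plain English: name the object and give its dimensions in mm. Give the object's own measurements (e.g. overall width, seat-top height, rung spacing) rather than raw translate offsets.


A long wooden bench with a 1835 mm (x) × 375 mm (y) seat, 55 mm thick, its top surface 475 mm above the floor. Four 65 mm square legs at the seat corners, flush with the edges, run from z = 0 to the seat underside.


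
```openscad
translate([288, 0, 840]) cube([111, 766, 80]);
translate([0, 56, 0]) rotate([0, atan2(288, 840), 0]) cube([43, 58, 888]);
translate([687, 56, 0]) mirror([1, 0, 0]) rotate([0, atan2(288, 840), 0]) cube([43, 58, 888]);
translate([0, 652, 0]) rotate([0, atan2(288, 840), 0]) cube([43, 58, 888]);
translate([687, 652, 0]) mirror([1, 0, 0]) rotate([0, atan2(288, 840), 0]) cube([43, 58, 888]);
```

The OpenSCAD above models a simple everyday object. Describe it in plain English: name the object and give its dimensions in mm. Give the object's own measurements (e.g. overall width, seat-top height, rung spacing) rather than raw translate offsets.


A sawhorse. A 111×766×80 mm beam (x, y, z) sits on two A-frame leg pairs. Each pair is two raked legs of 43×58 mm section (58 mm along y) splaying symmetrically in x. Each leg rises 840 mm vertically over 288 mm of horizontal reach and is 888 mm long along its own axis. Every leg's outer bottom edge rests on the floor and its outer top edge meets a bottom edge of the beam — the left legs (tilting toward +x) meet the beam's −x bottom edge, the right legs (their mirror images, tilting toward −x) meet its +x bottom edge — so the leg tops tuck under the beam, the beam's underside is 840 mm above the floor, and the feet are 687 mm apart outside-to-outside with the beam centred between them. The two leg pairs are set in 56 mm from either end of the beam.


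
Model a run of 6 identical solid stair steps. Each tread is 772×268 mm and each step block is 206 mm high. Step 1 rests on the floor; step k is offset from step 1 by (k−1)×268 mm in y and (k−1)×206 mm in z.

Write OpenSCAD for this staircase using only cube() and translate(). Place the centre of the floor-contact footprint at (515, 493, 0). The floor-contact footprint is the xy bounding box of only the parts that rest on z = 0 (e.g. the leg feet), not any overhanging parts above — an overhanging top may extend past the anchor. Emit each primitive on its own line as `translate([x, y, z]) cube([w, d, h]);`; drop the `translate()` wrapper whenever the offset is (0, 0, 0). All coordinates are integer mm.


translate([129, 359, 0]) cube([772, 268, 206]);
translate([129, 627, 206]) cube([772, 268, 206]);
translate([129, 895, 412]) cube([772, 268, 206]);
translate([129, 1163, 618]) cube([772, 268, 206]);
translate([129, 1431, 824]) cube([772, 268, 206]);
translate([129, 1699, 1030]) cube([772, 268, 206]);


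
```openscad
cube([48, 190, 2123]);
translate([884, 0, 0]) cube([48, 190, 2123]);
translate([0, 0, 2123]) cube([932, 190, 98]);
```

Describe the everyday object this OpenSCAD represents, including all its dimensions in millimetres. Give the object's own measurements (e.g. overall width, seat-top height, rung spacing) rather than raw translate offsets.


A door frame. The clear opening is 836 mm wide and 2123 mm high. Two 48 mm wide jambs, 190 mm deep, stand either side of the opening from the floor to the top of the opening. A 98 mm thick head sits across the top of both jambs, spanning the full outside width of the frame.


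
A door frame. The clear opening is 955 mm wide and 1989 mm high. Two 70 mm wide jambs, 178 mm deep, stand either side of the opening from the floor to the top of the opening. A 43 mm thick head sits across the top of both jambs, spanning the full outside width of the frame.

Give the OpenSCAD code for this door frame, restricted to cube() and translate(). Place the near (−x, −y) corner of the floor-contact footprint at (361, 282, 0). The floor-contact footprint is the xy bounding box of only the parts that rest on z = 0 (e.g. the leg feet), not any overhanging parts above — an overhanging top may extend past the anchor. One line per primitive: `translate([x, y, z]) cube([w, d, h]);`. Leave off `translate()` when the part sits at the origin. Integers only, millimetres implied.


translate([361, 282, 0]) cube([70, 178, 1989]);
translate([1386, 282, 0]) cube([70, 178, 1989]);
translate([361, 282, 1989]) cube([1095, 178, 43]);
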